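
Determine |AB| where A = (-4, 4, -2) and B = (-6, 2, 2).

d = √[(x₂-x₁)² + (y₂-y₁)² + (z₂-z₁)²]
  = √[(-2)² + (-2)² + 4²]
  = √[4 + 4 + 16]
  = √24
  ≈ 4.899

4.899


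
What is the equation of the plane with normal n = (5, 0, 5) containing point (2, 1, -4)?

The plane through P with normal n = (a, b, c) satisfies n·(r - P) = 0,
i.e. ax + by + cz = a·x₀ + b·y₀ + c·z₀.
d = 5·2 + 0·1 + 5·(-4)
  = 10 + 0 - 20
  = -10
Equation: 5x + 5z = -10

5x + 5z = -10


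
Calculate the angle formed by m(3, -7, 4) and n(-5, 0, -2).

m·n = 3·(-5) + (-7)·0 + 4·(-2) = -15 + 0 - 8 = -23
|m| = √(3² + (-7)² + 4²) = √74 ≈ 8.602
|n| = √((-5)² + 0² + (-2)²) = √29 ≈ 5.385
cos θ = (m·n)/(|m||n|) = -23/(8.602·5.385) ≈ -0.4965
θ = arccos(-0.4965) ≈ 119.8°

119.8°


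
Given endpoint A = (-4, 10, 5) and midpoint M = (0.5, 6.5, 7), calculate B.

B = 2M - A
  = (2·0.5 - (-4), 2·6.5 - 10, 2·7 - 5)
  = (1 + 4, 13 - 10, 14 - 5)
  = (5, 3, 9)

(5, 3, 9)


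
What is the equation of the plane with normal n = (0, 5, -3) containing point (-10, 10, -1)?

The plane through P with normal n = (a, b, c) satisfies n·(r - P) = 0,
i.e. ax + by + cz = a·x₀ + b·y₀ + c·z₀.
d = 0·(-10) + 5·10 + (-3)·(-1)
  = 0 + 50 + 3
  = 53
Equation: 5y - 3z = 53

5y - 3z = 53


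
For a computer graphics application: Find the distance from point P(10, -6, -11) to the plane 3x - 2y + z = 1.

distance = |a·x₀ + b·y₀ + c·z₀ - d| / √(a² + b² + c²)
  = |3·10 + (-2)·(-6) + 1·(-11) - 1| / √(3² + (-2)² + 1²)
  = |30 + 12 - 11 - 1| / √(9 + 4 + 1)
  = |30| / √14
  = 30 / 3.742
  ≈ 8.018

8.018


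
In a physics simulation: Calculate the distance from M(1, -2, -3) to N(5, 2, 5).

d = √[(x₂-x₁)² + (y₂-y₁)² + (z₂-z₁)²]
  = √[4² + 4² + 8²]
  = √[16 + 16 + 64]
  = √96
  ≈ 9.798

9.798


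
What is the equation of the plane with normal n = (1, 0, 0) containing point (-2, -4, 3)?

The plane through P with normal n = (a, b, c) satisfies n·(r - P) = 0,
i.e. ax + by + cz = a·x₀ + b·y₀ + c·z₀.
d = 1·(-2) + 0·(-4) + 0·3
  = -2 + 0 + 0
  = -2
Equation: x = -2

x = -2


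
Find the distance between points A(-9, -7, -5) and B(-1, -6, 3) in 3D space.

d = √[(x₂-x₁)² + (y₂-y₁)² + (z₂-z₁)²]
  = √[8² + 1² + 8²]
  = √[64 + 1 + 64]
  = √129
  ≈ 11.36

11.36


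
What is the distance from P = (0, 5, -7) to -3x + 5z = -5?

distance = |a·x₀ + b·y₀ + c·z₀ - d| / √(a² + b² + c²)
  = |(-3)·0 + 0·5 + 5·(-7) - (-5)| / √((-3)² + 0² + 5²)
  = |0 + 0 - 35 + 5| / √(9 + 0 + 25)
  = |-30| / √34
  = 30 / 5.831
  ≈ 5.145

5.145


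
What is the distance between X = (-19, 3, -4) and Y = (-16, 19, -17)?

d = √[(x₂-x₁)² + (y₂-y₁)² + (z₂-z₁)²]
  = √[3² + 16² + (-13)²]
  = √[9 + 256 + 169]
  = √434
  ≈ 20.83

20.83


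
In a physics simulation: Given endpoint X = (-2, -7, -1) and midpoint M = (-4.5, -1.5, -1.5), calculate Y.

Y = 2M - X
  = (2·(-4.5) - (-2), 2·(-1.5) - (-7), 2·(-1.5) - (-1))
  = (-9 + 2, -3 + 7, -3 + 1)
  = (-7, 4, -2)

(-7, 4, -2)


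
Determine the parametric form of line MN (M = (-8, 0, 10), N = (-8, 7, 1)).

Direction vector d = N - M = (-8 + 8, 7 + 0, 1 - 10) = (0, 7, -9)
Parametric form r = M + t·d:
x = -8, y = 0 + 7t, z = 10 - 9t

x = -8, y = 0 + 7t, z = 10 - 9t


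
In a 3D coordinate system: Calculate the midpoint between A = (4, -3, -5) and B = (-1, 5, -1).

M = ((x₁+x₂)/2, (y₁+y₂)/2, (z₁+z₂)/2)
  = ((4 - 1)/2, (-3 + 5)/2, (-5 - 1)/2)
  = (3/2, 2/2, -6/2)
  = (1.5, 1, -3)

(1.5, 1, -3)


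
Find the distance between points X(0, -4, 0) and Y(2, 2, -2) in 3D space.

d = √[(x₂-x₁)² + (y₂-y₁)² + (z₂-z₁)²]
  = √[2² + 6² + (-2)²]
  = √[4 + 36 + 4]
  = √44
  ≈ 6.633

6.633


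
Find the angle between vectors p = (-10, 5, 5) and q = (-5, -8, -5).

p·q = (-10)·(-5) + 5·(-8) + 5·(-5) = 50 - 40 - 25 = -15
|p| = √((-10)² + 5² + 5²) = √150 ≈ 12.25
|q| = √((-5)² + (-8)² + (-5)²) = √114 ≈ 10.68
cos θ = (p·q)/(|p||q|) = -15/(12.25·10.68) ≈ -0.1147
θ = arccos(-0.1147) ≈ 96.59°

96.59°


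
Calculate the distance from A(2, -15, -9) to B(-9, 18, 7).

d = √[(x₂-x₁)² + (y₂-y₁)² + (z₂-z₁)²]
  = √[(-11)² + 33² + 16²]
  = √[121 + 1089 + 256]
  = √1466
  ≈ 38.29

38.29


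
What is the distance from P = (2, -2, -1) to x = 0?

distance = |a·x₀ + b·y₀ + c·z₀ - d| / √(a² + b² + c²)
  = |1·2 + 0·(-2) + 0·(-1) - 0| / √(1² + 0² + 0²)
  = |2 + 0 + 0 + 0| / √(1 + 0 + 0)
  = |2| / √1
  = 2 / 1
  ≈ 2

2


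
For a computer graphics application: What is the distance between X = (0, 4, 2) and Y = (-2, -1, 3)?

d = √[(x₂-x₁)² + (y₂-y₁)² + (z₂-z₁)²]
  = √[(-2)² + (-5)² + 1²]
  = √[4 + 25 + 1]
  = √30
  ≈ 5.477

5.477


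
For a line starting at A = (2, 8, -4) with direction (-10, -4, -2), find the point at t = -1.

P(t) = A + t·d
  = (2 + (-10)·(-1), 8 + (-4)·(-1), -4 + (-2)·(-1))
  = (2 + 10, 8 + 4, -4 + 2)
  = (12, 12, -2)

(12, 12, -2)


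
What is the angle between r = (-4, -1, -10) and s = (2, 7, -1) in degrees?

r·s = (-4)·2 + (-1)·7 + (-10)·(-1) = -8 - 7 + 10 = -5
|r| = √((-4)² + (-1)² + (-10)²) = √117 ≈ 10.82
|s| = √(2² + 7² + (-1)²) = √54 ≈ 7.348
cos θ = (r·s)/(|r||s|) = -5/(10.82·7.348) ≈ -0.0629
θ = arccos(-0.0629) ≈ 93.61°

93.61°


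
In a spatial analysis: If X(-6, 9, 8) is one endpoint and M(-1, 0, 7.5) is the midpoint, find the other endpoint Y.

Y = 2M - X
  = (2·(-1) - (-6), 2·0 - 9, 2·7.5 - 8)
  = (-2 + 6, 0 - 9, 15 - 8)
  = (4, -9, 7)

(4, -9, 7)


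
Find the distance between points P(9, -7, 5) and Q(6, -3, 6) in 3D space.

d = √[(x₂-x₁)² + (y₂-y₁)² + (z₂-z₁)²]
  = √[(-3)² + 4² + 1²]
  = √[9 + 16 + 1]
  = √26
  ≈ 5.099

5.099


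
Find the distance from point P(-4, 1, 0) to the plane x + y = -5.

distance = |a·x₀ + b·y₀ + c·z₀ - d| / √(a² + b² + c²)
  = |1·(-4) + 1·1 + 0·0 - (-5)| / √(1² + 1² + 0²)
  = |-4 + 1 + 0 + 5| / √(1 + 1 + 0)
  = |2| / √2
  = 2 / 1.414
  ≈ 1.414

1.414


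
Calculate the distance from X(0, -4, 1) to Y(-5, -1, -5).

d = √[(x₂-x₁)² + (y₂-y₁)² + (z₂-z₁)²]
  = √[(-5)² + 3² + (-6)²]
  = √[25 + 9 + 36]
  = √70
  ≈ 8.367

8.367


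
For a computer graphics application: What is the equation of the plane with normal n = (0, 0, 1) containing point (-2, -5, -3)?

The plane through P with normal n = (a, b, c) satisfies n·(r - P) = 0,
i.e. ax + by + cz = a·x₀ + b·y₀ + c·z₀.
d = 0·(-2) + 0·(-5) + 1·(-3)
  = 0 + 0 - 3
  = -3
Equation: z = -3

z = -3


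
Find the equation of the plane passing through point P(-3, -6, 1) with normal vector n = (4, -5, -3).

The plane through P with normal n = (a, b, c) satisfies n·(r - P) = 0,
i.e. ax + by + cz = a·x₀ + b·y₀ + c·z₀.
d = 4·(-3) + (-5)·(-6) + (-3)·1
  = -12 + 30 - 3
  = 15
Equation: 4x - 5y - 3z = 15

4x - 5y - 3z = 15


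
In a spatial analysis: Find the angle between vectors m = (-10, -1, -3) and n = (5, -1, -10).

m·n = (-10)·5 + (-1)·(-1) + (-3)·(-10) = -50 + 1 + 30 = -19
|m| = √((-10)² + (-1)² + (-3)²) = √110 ≈ 10.49
|n| = √(5² + (-1)² + (-10)²) = √126 ≈ 11.22
cos θ = (m·n)/(|m||n|) = -19/(10.49·11.22) ≈ -0.1614
θ = arccos(-0.1614) ≈ 99.29°

99.29°


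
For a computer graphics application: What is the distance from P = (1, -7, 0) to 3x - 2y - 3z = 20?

distance = |a·x₀ + b·y₀ + c·z₀ - d| / √(a² + b² + c²)
  = |3·1 + (-2)·(-7) + (-3)·0 - 20| / √(3² + (-2)² + (-3)²)
  = |3 + 14 + 0 - 20| / √(9 + 4 + 9)
  = |-3| / √22
  = 3 / 4.69
  ≈ 0.6396

0.6396


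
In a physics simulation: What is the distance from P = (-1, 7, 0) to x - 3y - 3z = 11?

distance = |a·x₀ + b·y₀ + c·z₀ - d| / √(a² + b² + c²)
  = |1·(-1) + (-3)·7 + (-3)·0 - 11| / √(1² + (-3)² + (-3)²)
  = |-1 - 21 + 0 - 11| / √(1 + 9 + 9)
  = |-33| / √19
  = 33 / 4.359
  ≈ 7.571

7.571


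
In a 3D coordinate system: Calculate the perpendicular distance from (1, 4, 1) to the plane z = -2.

distance = |a·x₀ + b·y₀ + c·z₀ - d| / √(a² + b² + c²)
  = |0·1 + 0·4 + 1·1 - (-2)| / √(0² + 0² + 1²)
  = |0 + 0 + 1 + 2| / √(0 + 0 + 1)
  = |3| / √1
  = 3 / 1
  ≈ 3

3


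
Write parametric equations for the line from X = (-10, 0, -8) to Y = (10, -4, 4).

Direction vector d = Y - X = (10 + 10, -4 + 0, 4 + 8) = (20, -4, 12)
Parametric form r = X + t·d:
x = -10 + 20t, y = 0 - 4t, z = -8 + 12t

x = -10 + 20t, y = 0 - 4t, z = -8 + 12t


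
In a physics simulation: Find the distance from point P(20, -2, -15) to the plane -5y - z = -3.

distance = |a·x₀ + b·y₀ + c·z₀ - d| / √(a² + b² + c²)
  = |0·20 + (-5)·(-2) + (-1)·(-15) - (-3)| / √(0² + (-5)² + (-1)²)
  = |0 + 10 + 15 + 3| / √(0 + 25 + 1)
  = |28| / √26
  = 28 / 5.099
  ≈ 5.491

5.491


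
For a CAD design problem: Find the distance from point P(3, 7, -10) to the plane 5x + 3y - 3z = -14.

distance = |a·x₀ + b·y₀ + c·z₀ - d| / √(a² + b² + c²)
  = |5·3 + 3·7 + (-3)·(-10) - (-14)| / √(5² + 3² + (-3)²)
  = |15 + 21 + 30 + 14| / √(25 + 9 + 9)
  = |80| / √43
  = 80 / 6.557
  ≈ 12.2

12.2


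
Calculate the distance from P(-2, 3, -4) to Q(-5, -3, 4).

d = √[(x₂-x₁)² + (y₂-y₁)² + (z₂-z₁)²]
  = √[(-3)² + (-6)² + 8²]
  = √[9 + 36 + 64]
  = √109
  ≈ 10.44

10.44


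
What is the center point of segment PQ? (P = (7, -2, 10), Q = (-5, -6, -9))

M = ((x₁+x₂)/2, (y₁+y₂)/2, (z₁+z₂)/2)
  = ((7 - 5)/2, (-2 - 6)/2, (10 - 9)/2)
  = (2/2, -8/2, 1/2)
  = (1, -4, 0.5)

(1, -4, 0.5)


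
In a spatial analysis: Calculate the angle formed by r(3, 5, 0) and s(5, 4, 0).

r·s = 3·5 + 5·4 + 0·0 = 15 + 20 + 0 = 35
|r| = √(3² + 5² + 0²) = √34 ≈ 5.831
|s| = √(5² + 4² + 0²) = √41 ≈ 6.403
cos θ = (r·s)/(|r||s|) = 35/(5.831·6.403) ≈ 0.9374
θ = arccos(0.9374) ≈ 20.38°

20.38°


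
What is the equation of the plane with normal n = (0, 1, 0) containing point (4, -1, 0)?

The plane through P with normal n = (a, b, c) satisfies n·(r - P) = 0,
i.e. ax + by + cz = a·x₀ + b·y₀ + c·z₀.
d = 0·4 + 1·(-1) + 0·0
  = 0 - 1 + 0
  = -1
Equation: y = -1

y = -1


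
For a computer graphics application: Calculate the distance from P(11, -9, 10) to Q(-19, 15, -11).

d = √[(x₂-x₁)² + (y₂-y₁)² + (z₂-z₁)²]
  = √[(-30)² + 24² + (-21)²]
  = √[900 + 576 + 441]
  = √1917
  ≈ 43.78

43.78


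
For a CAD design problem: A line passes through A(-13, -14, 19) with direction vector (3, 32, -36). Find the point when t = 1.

P(t) = A + t·d
  = (-13 + 3·1, -14 + 32·1, 19 + (-36)·1)
  = (-13 + 3, -14 + 32, 19 - 36)
  = (-10, 18, -17)

(-10, 18, -17)


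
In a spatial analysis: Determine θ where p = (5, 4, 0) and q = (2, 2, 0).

p·q = 5·2 + 4·2 + 0·0 = 10 + 8 + 0 = 18
|p| = √(5² + 4² + 0²) = √41 ≈ 6.403
|q| = √(2² + 2² + 0²) = √8 ≈ 2.828
cos θ = (p·q)/(|p||q|) = 18/(6.403·2.828) ≈ 0.9939
θ = arccos(0.9939) ≈ 6.34°

6.34°


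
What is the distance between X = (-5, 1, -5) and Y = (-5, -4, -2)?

d = √[(x₂-x₁)² + (y₂-y₁)² + (z₂-z₁)²]
  = √[0² + (-5)² + 3²]
  = √[0 + 25 + 9]
  = √34
  ≈ 5.831

5.831


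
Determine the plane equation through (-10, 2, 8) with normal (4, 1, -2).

The plane through P with normal n = (a, b, c) satisfies n·(r - P) = 0,
i.e. ax + by + cz = a·x₀ + b·y₀ + c·z₀.
d = 4·(-10) + 1·2 + (-2)·8
  = -40 + 2 - 16
  = -54
Equation: 4x + y - 2z = -54

4x + y - 2z = -54


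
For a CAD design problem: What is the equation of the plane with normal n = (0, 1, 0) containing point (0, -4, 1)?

The plane through P with normal n = (a, b, c) satisfies n·(r - P) = 0,
i.e. ax + by + cz = a·x₀ + b·y₀ + c·z₀.
d = 0·0 + 1·(-4) + 0·1
  = 0 - 4 + 0
  = -4
Equation: y = -4

y = -4


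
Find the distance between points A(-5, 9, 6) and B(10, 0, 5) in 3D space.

d = √[(x₂-x₁)² + (y₂-y₁)² + (z₂-z₁)²]
  = √[15² + (-9)² + (-1)²]
  = √[225 + 81 + 1]
  = √307
  ≈ 17.52

17.52


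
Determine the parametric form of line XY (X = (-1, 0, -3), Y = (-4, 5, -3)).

Direction vector d = Y - X = (-4 + 1, 5 + 0, -3 + 3) = (-3, 5, 0)
Parametric form r = X + t·d:
x = -1 - 3t, y = 0 + 5t, z = -3

x = -1 - 3t, y = 0 + 5t, z = -3


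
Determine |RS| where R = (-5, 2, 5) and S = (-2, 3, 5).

d = √[(x₂-x₁)² + (y₂-y₁)² + (z₂-z₁)²]
  = √[3² + 1² + 0²]
  = √[9 + 1 + 0]
  = √10
  ≈ 3.162

3.162


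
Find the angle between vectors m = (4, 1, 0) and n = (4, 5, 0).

m·n = 4·4 + 1·5 + 0·0 = 16 + 5 + 0 = 21
|m| = √(4² + 1² + 0²) = √17 ≈ 4.123
|n| = √(4² + 5² + 0²) = √41 ≈ 6.403
cos θ = (m·n)/(|m||n|) = 21/(4.123·6.403) ≈ 0.7954
θ = arccos(0.7954) ≈ 37.3°

37.3°


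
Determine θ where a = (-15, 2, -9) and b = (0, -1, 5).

a·b = (-15)·0 + 2·(-1) + (-9)·5 = 0 - 2 - 45 = -47
|a| = √((-15)² + 2² + (-9)²) = √310 ≈ 17.61
|b| = √(0² + (-1)² + 5²) = √26 ≈ 5.099
cos θ = (a·b)/(|a||b|) = -47/(17.61·5.099) ≈ -0.5235
θ = arccos(-0.5235) ≈ 121.6°

121.6°


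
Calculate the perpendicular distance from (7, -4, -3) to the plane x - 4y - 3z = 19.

distance = |a·x₀ + b·y₀ + c·z₀ - d| / √(a² + b² + c²)
  = |1·7 + (-4)·(-4) + (-3)·(-3) - 19| / √(1² + (-4)² + (-3)²)
  = |7 + 16 + 9 - 19| / √(1 + 16 + 9)
  = |13| / √26
  = 13 / 5.099
  ≈ 2.55

2.55


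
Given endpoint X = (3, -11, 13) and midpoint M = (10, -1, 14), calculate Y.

Y = 2M - X
  = (2·10 - 3, 2·(-1) - (-11), 2·14 - 13)
  = (20 - 3, -2 + 11, 28 - 13)
  = (17, 9, 15)

(17, 9, 15)


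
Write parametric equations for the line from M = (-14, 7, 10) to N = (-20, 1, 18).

Direction vector d = N - M = (-20 + 14, 1 - 7, 18 - 10) = (-6, -6, 8)
Parametric form r = M + t·d:
x = -14 - 6t, y = 7 - 6t, z = 10 + 8t

x = -14 - 6t, y = 7 - 6t, z = 10 + 8t


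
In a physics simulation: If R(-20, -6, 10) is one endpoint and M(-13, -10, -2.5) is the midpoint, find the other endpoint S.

S = 2M - R
  = (2·(-13) - (-20), 2·(-10) - (-6), 2·(-2.5) - 10)
  = (-26 + 20, -20 + 6, -5 - 10)
  = (-6, -14, -15)

(-6, -14, -15)


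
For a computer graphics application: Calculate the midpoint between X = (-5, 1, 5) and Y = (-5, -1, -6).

M = ((x₁+x₂)/2, (y₁+y₂)/2, (z₁+z₂)/2)
  = ((-5 - 5)/2, (1 - 1)/2, (5 - 6)/2)
  = (-10/2, 0/2, -1/2)
  = (-5, 0, -0.5)

(-5, 0, -0.5)


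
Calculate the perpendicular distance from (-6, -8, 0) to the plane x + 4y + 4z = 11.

distance = |a·x₀ + b·y₀ + c·z₀ - d| / √(a² + b² + c²)
  = |1·(-6) + 4·(-8) + 4·0 - 11| / √(1² + 4² + 4²)
  = |-6 - 32 + 0 - 11| / √(1 + 16 + 16)
  = |-49| / √33
  = 49 / 5.745
  ≈ 8.53

8.53


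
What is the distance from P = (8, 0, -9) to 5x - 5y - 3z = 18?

distance = |a·x₀ + b·y₀ + c·z₀ - d| / √(a² + b² + c²)
  = |5·8 + (-5)·0 + (-3)·(-9) - 18| / √(5² + (-5)² + (-3)²)
  = |40 + 0 + 27 - 18| / √(25 + 25 + 9)
  = |49| / √59
  = 49 / 7.681
  ≈ 6.379

6.379


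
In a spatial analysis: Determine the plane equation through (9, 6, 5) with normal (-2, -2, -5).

The plane through P with normal n = (a, b, c) satisfies n·(r - P) = 0,
i.e. ax + by + cz = a·x₀ + b·y₀ + c·z₀.
d = (-2)·9 + (-2)·6 + (-5)·5
  = -18 - 12 - 25
  = -55
Equation: -2x - 2y - 5z = -55

-2x - 2y - 5z = -55


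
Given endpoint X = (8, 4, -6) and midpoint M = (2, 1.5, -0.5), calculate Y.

Y = 2M - X
  = (2·2 - 8, 2·1.5 - 4, 2·(-0.5) - (-6))
  = (4 - 8, 3 - 4, -1 + 6)
  = (-4, -1, 5)

(-4, -1, 5)


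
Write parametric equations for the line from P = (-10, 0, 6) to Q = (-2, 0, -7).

Direction vector d = Q - P = (-2 + 10, 0 + 0, -7 - 6) = (8, 0, -13)
Parametric form r = P + t·d:
x = -10 + 8t, y = 0, z = 6 - 13t

x = -10 + 8t, y = 0, z = 6 - 13t


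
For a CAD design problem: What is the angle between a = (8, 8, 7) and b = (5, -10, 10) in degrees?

a·b = 8·5 + 8·(-10) + 7·10 = 40 - 80 + 70 = 30
|a| = √(8² + 8² + 7²) = √177 ≈ 13.3
|b| = √(5² + (-10)² + 10²) = √225 ≈ 15
cos θ = (a·b)/(|a||b|) = 30/(13.3·15) ≈ 0.1503
θ = arccos(0.1503) ≈ 81.35°

81.35°


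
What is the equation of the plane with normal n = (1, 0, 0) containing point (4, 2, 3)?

The plane through P with normal n = (a, b, c) satisfies n·(r - P) = 0,
i.e. ax + by + cz = a·x₀ + b·y₀ + c·z₀.
d = 1·4 + 0·2 + 0·3
  = 4 + 0 + 0
  = 4
Equation: x = 4

x = 4


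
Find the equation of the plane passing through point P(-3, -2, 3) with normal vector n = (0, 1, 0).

The plane through P with normal n = (a, b, c) satisfies n·(r - P) = 0,
i.e. ax + by + cz = a·x₀ + b·y₀ + c·z₀.
d = 0·(-3) + 1·(-2) + 0·3
  = 0 - 2 + 0
  = -2
Equation: y = -2

y = -2


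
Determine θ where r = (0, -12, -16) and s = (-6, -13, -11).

r·s = 0·(-6) + (-12)·(-13) + (-16)·(-11) = 0 + 156 + 176 = 332
|r| = √(0² + (-12)² + (-16)²) = √400 ≈ 20
|s| = √((-6)² + (-13)² + (-11)²) = √326 ≈ 18.06
cos θ = (r·s)/(|r||s|) = 332/(20·18.06) ≈ 0.9194
θ = arccos(0.9194) ≈ 23.16°

23.16°


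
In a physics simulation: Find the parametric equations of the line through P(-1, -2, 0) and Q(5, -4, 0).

Direction vector d = Q - P = (5 + 1, -4 + 2, 0 + 0) = (6, -2, 0)
Parametric form r = P + t·d:
x = -1 + 6t, y = -2 - 2t, z = 0

x = -1 + 6t, y = -2 - 2t, z = 0


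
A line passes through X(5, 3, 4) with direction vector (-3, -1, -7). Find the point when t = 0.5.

P(t) = X + t·d
  = (5 + (-3)·0.5, 3 + (-1)·0.5, 4 + (-7)·0.5)
  = (5 - 1.5, 3 - 0.5, 4 - 3.5)
  = (3.5, 2.5, 0.5)

(3.5, 2.5, 0.5)


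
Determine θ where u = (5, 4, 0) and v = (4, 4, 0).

u·v = 5·4 + 4·4 + 0·0 = 20 + 16 + 0 = 36
|u| = √(5² + 4² + 0²) = √41 ≈ 6.403
|v| = √(4² + 4² + 0²) = √32 ≈ 5.657
cos θ = (u·v)/(|u||v|) = 36/(6.403·5.657) ≈ 0.9939
θ = arccos(0.9939) ≈ 6.34°

6.34°


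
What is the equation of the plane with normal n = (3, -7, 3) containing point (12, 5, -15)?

The plane through P with normal n = (a, b, c) satisfies n·(r - P) = 0,
i.e. ax + by + cz = a·x₀ + b·y₀ + c·z₀.
d = 3·12 + (-7)·5 + 3·(-15)
  = 36 - 35 - 45
  = -44
Equation: 3x - 7y + 3z = -44

3x - 7y + 3z = -44


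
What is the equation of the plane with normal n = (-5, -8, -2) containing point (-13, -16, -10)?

The plane through P with normal n = (a, b, c) satisfies n·(r - P) = 0,
i.e. ax + by + cz = a·x₀ + b·y₀ + c·z₀.
d = (-5)·(-13) + (-8)·(-16) + (-2)·(-10)
  = 65 + 128 + 20
  = 213
Equation: -5x - 8y - 2z = 213

-5x - 8y - 2z = 213


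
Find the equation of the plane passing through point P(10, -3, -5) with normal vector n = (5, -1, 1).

The plane through P with normal n = (a, b, c) satisfies n·(r - P) = 0,
i.e. ax + by + cz = a·x₀ + b·y₀ + c·z₀.
d = 5·10 + (-1)·(-3) + 1·(-5)
  = 50 + 3 - 5
  = 48
Equation: 5x - y + z = 48

5x - y + z = 48


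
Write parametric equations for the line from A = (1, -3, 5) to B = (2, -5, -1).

Direction vector d = B - A = (2 - 1, -5 + 3, -1 - 5) = (1, -2, -6)
Parametric form r = A + t·d:
x = 1 + t, y = -3 - 2t, z = 5 - 6t

x = 1 + t, y = -3 - 2t, z = 5 - 6t


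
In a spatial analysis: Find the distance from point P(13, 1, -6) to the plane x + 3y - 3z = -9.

distance = |a·x₀ + b·y₀ + c·z₀ - d| / √(a² + b² + c²)
  = |1·13 + 3·1 + (-3)·(-6) - (-9)| / √(1² + 3² + (-3)²)
  = |13 + 3 + 18 + 9| / √(1 + 9 + 9)
  = |43| / √19
  = 43 / 4.359
  ≈ 9.865

9.865


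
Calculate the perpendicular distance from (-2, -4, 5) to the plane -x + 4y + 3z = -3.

distance = |a·x₀ + b·y₀ + c·z₀ - d| / √(a² + b² + c²)
  = |(-1)·(-2) + 4·(-4) + 3·5 - (-3)| / √((-1)² + 4² + 3²)
  = |2 - 16 + 15 + 3| / √(1 + 16 + 9)
  = |4| / √26
  = 4 / 5.099
  ≈ 0.7845

0.7845


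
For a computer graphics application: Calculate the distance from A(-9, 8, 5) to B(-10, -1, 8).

d = √[(x₂-x₁)² + (y₂-y₁)² + (z₂-z₁)²]
  = √[(-1)² + (-9)² + 3²]
  = √[1 + 81 + 9]
  = √91
  ≈ 9.539

9.539


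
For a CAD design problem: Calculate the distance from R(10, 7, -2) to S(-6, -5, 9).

d = √[(x₂-x₁)² + (y₂-y₁)² + (z₂-z₁)²]
  = √[(-16)² + (-12)² + 11²]
  = √[256 + 144 + 121]
  = √521
  ≈ 22.83

22.83


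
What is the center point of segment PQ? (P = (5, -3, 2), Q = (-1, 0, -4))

M = ((x₁+x₂)/2, (y₁+y₂)/2, (z₁+z₂)/2)
  = ((5 - 1)/2, (-3 + 0)/2, (2 - 4)/2)
  = (4/2, -3/2, -2/2)
  = (2, -1.5, -1)

(2, -1.5, -1)


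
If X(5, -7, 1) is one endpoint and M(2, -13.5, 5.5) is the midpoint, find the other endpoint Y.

Y = 2M - X
  = (2·2 - 5, 2·(-13.5) - (-7), 2·5.5 - 1)
  = (4 - 5, -27 + 7, 11 - 1)
  = (-1, -20, 10)

(-1, -20, 10)


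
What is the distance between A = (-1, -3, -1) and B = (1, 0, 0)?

d = √[(x₂-x₁)² + (y₂-y₁)² + (z₂-z₁)²]
  = √[2² + 3² + 1²]
  = √[4 + 9 + 1]
  = √14
  ≈ 3.742

3.742


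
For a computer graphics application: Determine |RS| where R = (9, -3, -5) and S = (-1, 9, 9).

d = √[(x₂-x₁)² + (y₂-y₁)² + (z₂-z₁)²]
  = √[(-10)² + 12² + 14²]
  = √[100 + 144 + 196]
  = √440
  ≈ 20.98

20.98


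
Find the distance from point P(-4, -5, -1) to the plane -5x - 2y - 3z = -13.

distance = |a·x₀ + b·y₀ + c·z₀ - d| / √(a² + b² + c²)
  = |(-5)·(-4) + (-2)·(-5) + (-3)·(-1) - (-13)| / √((-5)² + (-2)² + (-3)²)
  = |20 + 10 + 3 + 13| / √(25 + 4 + 9)
  = |46| / √38
  = 46 / 6.164
  ≈ 7.462

7.462


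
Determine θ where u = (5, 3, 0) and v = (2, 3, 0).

u·v = 5·2 + 3·3 + 0·0 = 10 + 9 + 0 = 19
|u| = √(5² + 3² + 0²) = √34 ≈ 5.831
|v| = √(2² + 3² + 0²) = √13 ≈ 3.606
cos θ = (u·v)/(|u||v|) = 19/(5.831·3.606) ≈ 0.9037
θ = arccos(0.9037) ≈ 25.35°

25.35°


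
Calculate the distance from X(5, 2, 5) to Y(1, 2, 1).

d = √[(x₂-x₁)² + (y₂-y₁)² + (z₂-z₁)²]
  = √[(-4)² + 0² + (-4)²]
  = √[16 + 0 + 16]
  = √32
  ≈ 5.657

5.657


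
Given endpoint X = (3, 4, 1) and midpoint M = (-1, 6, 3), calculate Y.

Y = 2M - X
  = (2·(-1) - 3, 2·6 - 4, 2·3 - 1)
  = (-2 - 3, 12 - 4, 6 - 1)
  = (-5, 8, 5)

(-5, 8, 5)


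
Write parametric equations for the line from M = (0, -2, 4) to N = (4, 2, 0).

Direction vector d = N - M = (4 + 0, 2 + 2, 0 - 4) = (4, 4, -4)
Parametric form r = M + t·d:
x = 0 + 4t, y = -2 + 4t, z = 4 - 4t

x = 0 + 4t, y = -2 + 4t, z = 4 - 4t


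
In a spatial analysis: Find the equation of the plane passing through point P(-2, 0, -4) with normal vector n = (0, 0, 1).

The plane through P with normal n = (a, b, c) satisfies n·(r - P) = 0,
i.e. ax + by + cz = a·x₀ + b·y₀ + c·z₀.
d = 0·(-2) + 0·0 + 1·(-4)
  = 0 + 0 - 4
  = -4
Equation: z = -4

z = -4


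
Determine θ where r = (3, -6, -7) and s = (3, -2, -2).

r·s = 3·3 + (-6)·(-2) + (-7)·(-2) = 9 + 12 + 14 = 35
|r| = √(3² + (-6)² + (-7)²) = √94 ≈ 9.695
|s| = √(3² + (-2)² + (-2)²) = √17 ≈ 4.123
cos θ = (r·s)/(|r||s|) = 35/(9.695·4.123) ≈ 0.8755
θ = arccos(0.8755) ≈ 28.89°

28.89°


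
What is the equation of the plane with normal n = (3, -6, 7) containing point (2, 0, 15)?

The plane through P with normal n = (a, b, c) satisfies n·(r - P) = 0,
i.e. ax + by + cz = a·x₀ + b·y₀ + c·z₀.
d = 3·2 + (-6)·0 + 7·15
  = 6 + 0 + 105
  = 111
Equation: 3x - 6y + 7z = 111

3x - 6y + 7z = 111


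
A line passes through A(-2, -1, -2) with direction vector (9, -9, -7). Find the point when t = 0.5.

P(t) = A + t·d
  = (-2 + 9·0.5, -1 + (-9)·0.5, -2 + (-7)·0.5)
  = (-2 + 4.5, -1 - 4.5, -2 - 3.5)
  = (2.5, -5.5, -5.5)

(2.5, -5.5, -5.5)


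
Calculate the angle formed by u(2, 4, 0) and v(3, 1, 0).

u·v = 2·3 + 4·1 + 0·0 = 6 + 4 + 0 = 10
|u| = √(2² + 4² + 0²) = √20 ≈ 4.472
|v| = √(3² + 1² + 0²) = √10 ≈ 3.162
cos θ = (u·v)/(|u||v|) = 10/(4.472·3.162) ≈ 0.7071
θ = arccos(0.7071) ≈ 45°

45°


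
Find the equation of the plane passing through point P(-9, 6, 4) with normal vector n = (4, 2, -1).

The plane through P with normal n = (a, b, c) satisfies n·(r - P) = 0,
i.e. ax + by + cz = a·x₀ + b·y₀ + c·z₀.
d = 4·(-9) + 2·6 + (-1)·4
  = -36 + 12 - 4
  = -28
Equation: 4x + 2y - z = -28

4x + 2y - z = -28


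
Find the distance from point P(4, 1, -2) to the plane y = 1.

distance = |a·x₀ + b·y₀ + c·z₀ - d| / √(a² + b² + c²)
  = |0·4 + 1·1 + 0·(-2) - 1| / √(0² + 1² + 0²)
  = |0 + 1 + 0 - 1| / √(0 + 1 + 0)
  = |0| / √1
  = 0 / 1
  ≈ 0

0


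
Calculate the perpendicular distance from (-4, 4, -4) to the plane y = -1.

distance = |a·x₀ + b·y₀ + c·z₀ - d| / √(a² + b² + c²)
  = |0·(-4) + 1·4 + 0·(-4) - (-1)| / √(0² + 1² + 0²)
  = |0 + 4 + 0 + 1| / √(0 + 1 + 0)
  = |5| / √1
  = 5 / 1
  ≈ 5

5


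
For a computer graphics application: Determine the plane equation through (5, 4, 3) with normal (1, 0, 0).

The plane through P with normal n = (a, b, c) satisfies n·(r - P) = 0,
i.e. ax + by + cz = a·x₀ + b·y₀ + c·z₀.
d = 1·5 + 0·4 + 0·3
  = 5 + 0 + 0
  = 5
Equation: x = 5

x = 5


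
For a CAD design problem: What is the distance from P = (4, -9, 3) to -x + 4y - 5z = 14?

distance = |a·x₀ + b·y₀ + c·z₀ - d| / √(a² + b² + c²)
  = |(-1)·4 + 4·(-9) + (-5)·3 - 14| / √((-1)² + 4² + (-5)²)
  = |-4 - 36 - 15 - 14| / √(1 + 16 + 25)
  = |-69| / √42
  = 69 / 6.481
  ≈ 10.65

10.65


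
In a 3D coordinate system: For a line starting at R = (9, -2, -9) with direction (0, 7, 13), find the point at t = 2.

P(t) = R + t·d
  = (9 + 0·2, -2 + 7·2, -9 + 13·2)
  = (9 + 0, -2 + 14, -9 + 26)
  = (9, 12, 17)

(9, 12, 17)


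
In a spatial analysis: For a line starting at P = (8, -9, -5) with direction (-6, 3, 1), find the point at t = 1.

P(t) = P + t·d
  = (8 + (-6)·1, -9 + 3·1, -5 + 1·1)
  = (8 - 6, -9 + 3, -5 + 1)
  = (2, -6, -4)

(2, -6, -4)


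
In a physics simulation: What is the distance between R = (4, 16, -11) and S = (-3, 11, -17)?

d = √[(x₂-x₁)² + (y₂-y₁)² + (z₂-z₁)²]
  = √[(-7)² + (-5)² + (-6)²]
  = √[49 + 25 + 36]
  = √110
  ≈ 10.49

10.49


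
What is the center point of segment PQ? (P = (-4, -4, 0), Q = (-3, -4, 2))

M = ((x₁+x₂)/2, (y₁+y₂)/2, (z₁+z₂)/2)
  = ((-4 - 3)/2, (-4 - 4)/2, (0 + 2)/2)
  = (-7/2, -8/2, 2/2)
  = (-3.5, -4, 1)

(-3.5, -4, 1)


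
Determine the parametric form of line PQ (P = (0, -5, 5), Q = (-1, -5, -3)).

Direction vector d = Q - P = (-1 + 0, -5 + 5, -3 - 5) = (-1, 0, -8)
Parametric form r = P + t·d:
x = 0 - t, y = -5, z = 5 - 8t

x = 0 - t, y = -5, z = 5 - 8t


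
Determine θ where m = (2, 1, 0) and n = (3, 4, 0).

m·n = 2·3 + 1·4 + 0·0 = 6 + 4 + 0 = 10
|m| = √(2² + 1² + 0²) = √5 ≈ 2.236
|n| = √(3² + 4² + 0²) = √25 ≈ 5
cos θ = (m·n)/(|m||n|) = 10/(2.236·5) ≈ 0.8944
θ = arccos(0.8944) ≈ 26.57°

26.57°


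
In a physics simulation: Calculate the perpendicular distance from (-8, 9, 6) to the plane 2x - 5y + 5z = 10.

distance = |a·x₀ + b·y₀ + c·z₀ - d| / √(a² + b² + c²)
  = |2·(-8) + (-5)·9 + 5·6 - 10| / √(2² + (-5)² + 5²)
  = |-16 - 45 + 30 - 10| / √(4 + 25 + 25)
  = |-41| / √54
  = 41 / 7.348
  ≈ 5.579

5.579


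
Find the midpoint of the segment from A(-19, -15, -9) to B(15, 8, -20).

M = ((x₁+x₂)/2, (y₁+y₂)/2, (z₁+z₂)/2)
  = ((-19 + 15)/2, (-15 + 8)/2, (-9 - 20)/2)
  = (-4/2, -7/2, -29/2)
  = (-2, -3.5, -14.5)

(-2, -3.5, -14.5)


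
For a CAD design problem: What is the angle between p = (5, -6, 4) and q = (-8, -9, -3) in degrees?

p·q = 5·(-8) + (-6)·(-9) + 4·(-3) = -40 + 54 - 12 = 2
|p| = √(5² + (-6)² + 4²) = √77 ≈ 8.775
|q| = √((-8)² + (-9)² + (-3)²) = √154 ≈ 12.41
cos θ = (p·q)/(|p||q|) = 2/(8.775·12.41) ≈ 0.01837
θ = arccos(0.01837) ≈ 88.95°

88.95°


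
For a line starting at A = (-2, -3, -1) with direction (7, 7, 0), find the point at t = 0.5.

P(t) = A + t·d
  = (-2 + 7·0.5, -3 + 7·0.5, -1 + 0·0.5)
  = (-2 + 3.5, -3 + 3.5, -1 + 0)
  = (1.5, 0.5, -1)

(1.5, 0.5, -1)


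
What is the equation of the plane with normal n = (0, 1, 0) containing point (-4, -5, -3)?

The plane through P with normal n = (a, b, c) satisfies n·(r - P) = 0,
i.e. ax + by + cz = a·x₀ + b·y₀ + c·z₀.
d = 0·(-4) + 1·(-5) + 0·(-3)
  = 0 - 5 + 0
  = -5
Equation: y = -5

y = -5


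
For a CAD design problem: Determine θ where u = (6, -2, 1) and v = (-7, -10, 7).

u·v = 6·(-7) + (-2)·(-10) + 1·7 = -42 + 20 + 7 = -15
|u| = √(6² + (-2)² + 1²) = √41 ≈ 6.403
|v| = √((-7)² + (-10)² + 7²) = √198 ≈ 14.07
cos θ = (u·v)/(|u||v|) = -15/(6.403·14.07) ≈ -0.1665
θ = arccos(-0.1665) ≈ 99.58°

99.58°


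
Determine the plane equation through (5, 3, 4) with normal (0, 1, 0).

The plane through P with normal n = (a, b, c) satisfies n·(r - P) = 0,
i.e. ax + by + cz = a·x₀ + b·y₀ + c·z₀.
d = 0·5 + 1·3 + 0·4
  = 0 + 3 + 0
  = 3
Equation: y = 3

y = 3


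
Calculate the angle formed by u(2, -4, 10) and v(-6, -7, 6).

u·v = 2·(-6) + (-4)·(-7) + 10·6 = -12 + 28 + 60 = 76
|u| = √(2² + (-4)² + 10²) = √120 ≈ 10.95
|v| = √((-6)² + (-7)² + 6²) = √121 ≈ 11
cos θ = (u·v)/(|u||v|) = 76/(10.95·11) ≈ 0.6307
θ = arccos(0.6307) ≈ 50.9°

50.9°


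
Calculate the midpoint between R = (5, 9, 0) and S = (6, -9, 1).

M = ((x₁+x₂)/2, (y₁+y₂)/2, (z₁+z₂)/2)
  = ((5 + 6)/2, (9 - 9)/2, (0 + 1)/2)
  = (11/2, 0/2, 1/2)
  = (5.5, 0, 0.5)

(5.5, 0, 0.5)


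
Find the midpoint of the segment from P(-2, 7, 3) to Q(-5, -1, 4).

M = ((x₁+x₂)/2, (y₁+y₂)/2, (z₁+z₂)/2)
  = ((-2 - 5)/2, (7 - 1)/2, (3 + 4)/2)
  = (-7/2, 6/2, 7/2)
  = (-3.5, 3, 3.5)

(-3.5, 3, 3.5)


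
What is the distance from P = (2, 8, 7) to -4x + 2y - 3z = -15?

distance = |a·x₀ + b·y₀ + c·z₀ - d| / √(a² + b² + c²)
  = |(-4)·2 + 2·8 + (-3)·7 - (-15)| / √((-4)² + 2² + (-3)²)
  = |-8 + 16 - 21 + 15| / √(16 + 4 + 9)
  = |2| / √29
  = 2 / 5.385
  ≈ 0.3714

0.3714


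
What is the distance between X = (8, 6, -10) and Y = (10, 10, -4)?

d = √[(x₂-x₁)² + (y₂-y₁)² + (z₂-z₁)²]
  = √[2² + 4² + 6²]
  = √[4 + 16 + 36]
  = √56
  ≈ 7.483

7.483


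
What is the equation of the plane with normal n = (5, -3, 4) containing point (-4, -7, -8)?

The plane through P with normal n = (a, b, c) satisfies n·(r - P) = 0,
i.e. ax + by + cz = a·x₀ + b·y₀ + c·z₀.
d = 5·(-4) + (-3)·(-7) + 4·(-8)
  = -20 + 21 - 32
  = -31
Equation: 5x - 3y + 4z = -31

5x - 3y + 4z = -31


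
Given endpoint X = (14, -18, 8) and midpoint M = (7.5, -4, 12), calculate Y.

Y = 2M - X
  = (2·7.5 - 14, 2·(-4) - (-18), 2·12 - 8)
  = (15 - 14, -8 + 18, 24 - 8)
  = (1, 10, 16)

(1, 10, 16)


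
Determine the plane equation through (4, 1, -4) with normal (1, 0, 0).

The plane through P with normal n = (a, b, c) satisfies n·(r - P) = 0,
i.e. ax + by + cz = a·x₀ + b·y₀ + c·z₀.
d = 1·4 + 0·1 + 0·(-4)
  = 4 + 0 + 0
  = 4
Equation: x = 4

x = 4


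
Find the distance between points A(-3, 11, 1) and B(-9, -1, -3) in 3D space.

d = √[(x₂-x₁)² + (y₂-y₁)² + (z₂-z₁)²]
  = √[(-6)² + (-12)² + (-4)²]
  = √[36 + 144 + 16]
  = √196
  ≈ 14

14


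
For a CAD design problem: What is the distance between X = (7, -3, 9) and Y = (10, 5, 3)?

d = √[(x₂-x₁)² + (y₂-y₁)² + (z₂-z₁)²]
  = √[3² + 8² + (-6)²]
  = √[9 + 64 + 36]
  = √109
  ≈ 10.44

10.44


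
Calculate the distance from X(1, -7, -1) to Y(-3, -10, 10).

d = √[(x₂-x₁)² + (y₂-y₁)² + (z₂-z₁)²]
  = √[(-4)² + (-3)² + 11²]
  = √[16 + 9 + 121]
  = √146
  ≈ 12.08

12.08


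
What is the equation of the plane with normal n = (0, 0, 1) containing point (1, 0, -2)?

The plane through P with normal n = (a, b, c) satisfies n·(r - P) = 0,
i.e. ax + by + cz = a·x₀ + b·y₀ + c·z₀.
d = 0·1 + 0·0 + 1·(-2)
  = 0 + 0 - 2
  = -2
Equation: z = -2

z = -2


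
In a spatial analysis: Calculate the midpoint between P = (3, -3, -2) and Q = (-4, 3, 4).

M = ((x₁+x₂)/2, (y₁+y₂)/2, (z₁+z₂)/2)
  = ((3 - 4)/2, (-3 + 3)/2, (-2 + 4)/2)
  = (-1/2, 0/2, 2/2)
  = (-0.5, 0, 1)

(-0.5, 0, 1)


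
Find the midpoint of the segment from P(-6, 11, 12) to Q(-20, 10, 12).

M = ((x₁+x₂)/2, (y₁+y₂)/2, (z₁+z₂)/2)
  = ((-6 - 20)/2, (11 + 10)/2, (12 + 12)/2)
  = (-26/2, 21/2, 24/2)
  = (-13, 10.5, 12)

(-13, 10.5, 12)


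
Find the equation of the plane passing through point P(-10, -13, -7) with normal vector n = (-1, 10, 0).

The plane through P with normal n = (a, b, c) satisfies n·(r - P) = 0,
i.e. ax + by + cz = a·x₀ + b·y₀ + c·z₀.
d = (-1)·(-10) + 10·(-13) + 0·(-7)
  = 10 - 130 + 0
  = -120
Equation: -x + 10y = -120

-x + 10y = -120


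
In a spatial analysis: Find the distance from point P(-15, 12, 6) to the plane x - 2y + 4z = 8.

distance = |a·x₀ + b·y₀ + c·z₀ - d| / √(a² + b² + c²)
  = |1·(-15) + (-2)·12 + 4·6 - 8| / √(1² + (-2)² + 4²)
  = |-15 - 24 + 24 - 8| / √(1 + 4 + 16)
  = |-23| / √21
  = 23 / 4.583
  ≈ 5.019

5.019


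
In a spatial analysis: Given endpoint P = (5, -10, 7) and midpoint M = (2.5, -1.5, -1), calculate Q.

Q = 2M - P
  = (2·2.5 - 5, 2·(-1.5) - (-10), 2·(-1) - 7)
  = (5 - 5, -3 + 10, -2 - 7)
  = (0, 7, -9)

(0, 7, -9)


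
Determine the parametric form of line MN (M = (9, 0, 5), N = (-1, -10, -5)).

Direction vector d = N - M = (-1 - 9, -10 + 0, -5 - 5) = (-10, -10, -10)
Parametric form r = M + t·d:
x = 9 - 10t, y = 0 - 10t, z = 5 - 10t

x = 9 - 10t, y = 0 - 10t, z = 5 - 10t


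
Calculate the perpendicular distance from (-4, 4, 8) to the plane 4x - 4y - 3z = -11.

distance = |a·x₀ + b·y₀ + c·z₀ - d| / √(a² + b² + c²)
  = |4·(-4) + (-4)·4 + (-3)·8 - (-11)| / √(4² + (-4)² + (-3)²)
  = |-16 - 16 - 24 + 11| / √(16 + 16 + 9)
  = |-45| / √41
  = 45 / 6.403
  ≈ 7.028

7.028


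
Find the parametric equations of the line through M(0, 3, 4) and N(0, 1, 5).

Direction vector d = N - M = (0 + 0, 1 - 3, 5 - 4) = (0, -2, 1)
Parametric form r = M + t·d:
x = 0, y = 3 - 2t, z = 4 + t

x = 0, y = 3 - 2t, z = 4 + t


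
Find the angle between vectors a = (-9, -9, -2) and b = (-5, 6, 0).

a·b = (-9)·(-5) + (-9)·6 + (-2)·0 = 45 - 54 + 0 = -9
|a| = √((-9)² + (-9)² + (-2)²) = √166 ≈ 12.88
|b| = √((-5)² + 6² + 0²) = √61 ≈ 7.81
cos θ = (a·b)/(|a||b|) = -9/(12.88·7.81) ≈ -0.08944
θ = arccos(-0.08944) ≈ 95.13°

95.13°


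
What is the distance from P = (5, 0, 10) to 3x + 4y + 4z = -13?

distance = |a·x₀ + b·y₀ + c·z₀ - d| / √(a² + b² + c²)
  = |3·5 + 4·0 + 4·10 - (-13)| / √(3² + 4² + 4²)
  = |15 + 0 + 40 + 13| / √(9 + 16 + 16)
  = |68| / √41
  = 68 / 6.403
  ≈ 10.62

10.62


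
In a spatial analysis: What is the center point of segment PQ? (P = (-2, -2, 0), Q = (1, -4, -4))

M = ((x₁+x₂)/2, (y₁+y₂)/2, (z₁+z₂)/2)
  = ((-2 + 1)/2, (-2 - 4)/2, (0 - 4)/2)
  = (-1/2, -6/2, -4/2)
  = (-0.5, -3, -2)

(-0.5, -3, -2)


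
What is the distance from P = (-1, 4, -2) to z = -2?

distance = |a·x₀ + b·y₀ + c·z₀ - d| / √(a² + b² + c²)
  = |0·(-1) + 0·4 + 1·(-2) - (-2)| / √(0² + 0² + 1²)
  = |0 + 0 - 2 + 2| / √(0 + 0 + 1)
  = |0| / √1
  = 0 / 1
  ≈ 0

0


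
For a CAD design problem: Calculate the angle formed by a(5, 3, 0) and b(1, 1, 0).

a·b = 5·1 + 3·1 + 0·0 = 5 + 3 + 0 = 8
|a| = √(5² + 3² + 0²) = √34 ≈ 5.831
|b| = √(1² + 1² + 0²) = √2 ≈ 1.414
cos θ = (a·b)/(|a||b|) = 8/(5.831·1.414) ≈ 0.9701
θ = arccos(0.9701) ≈ 14.04°

14.04°


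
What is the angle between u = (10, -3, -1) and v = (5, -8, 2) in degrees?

u·v = 10·5 + (-3)·(-8) + (-1)·2 = 50 + 24 - 2 = 72
|u| = √(10² + (-3)² + (-1)²) = √110 ≈ 10.49
|v| = √(5² + (-8)² + 2²) = √93 ≈ 9.644
cos θ = (u·v)/(|u||v|) = 72/(10.49·9.644) ≈ 0.7119
θ = arccos(0.7119) ≈ 44.61°

44.61°


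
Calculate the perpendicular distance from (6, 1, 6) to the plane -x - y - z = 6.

distance = |a·x₀ + b·y₀ + c·z₀ - d| / √(a² + b² + c²)
  = |(-1)·6 + (-1)·1 + (-1)·6 - 6| / √((-1)² + (-1)² + (-1)²)
  = |-6 - 1 - 6 - 6| / √(1 + 1 + 1)
  = |-19| / √3
  = 19 / 1.732
  ≈ 10.97

10.97


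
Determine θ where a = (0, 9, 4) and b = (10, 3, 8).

a·b = 0·10 + 9·3 + 4·8 = 0 + 27 + 32 = 59
|a| = √(0² + 9² + 4²) = √97 ≈ 9.849
|b| = √(10² + 3² + 8²) = √173 ≈ 13.15
cos θ = (a·b)/(|a||b|) = 59/(9.849·13.15) ≈ 0.4555
θ = arccos(0.4555) ≈ 62.91°

62.91°


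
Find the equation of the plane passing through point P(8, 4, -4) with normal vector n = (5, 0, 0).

The plane through P with normal n = (a, b, c) satisfies n·(r - P) = 0,
i.e. ax + by + cz = a·x₀ + b·y₀ + c·z₀.
d = 5·8 + 0·4 + 0·(-4)
  = 40 + 0 + 0
  = 40
Equation: 5x = 40

5x = 40


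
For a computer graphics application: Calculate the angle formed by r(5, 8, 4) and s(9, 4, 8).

r·s = 5·9 + 8·4 + 4·8 = 45 + 32 + 32 = 109
|r| = √(5² + 8² + 4²) = √105 ≈ 10.25
|s| = √(9² + 4² + 8²) = √161 ≈ 12.69
cos θ = (r·s)/(|r||s|) = 109/(10.25·12.69) ≈ 0.8383
θ = arccos(0.8383) ≈ 33.04°

33.04°


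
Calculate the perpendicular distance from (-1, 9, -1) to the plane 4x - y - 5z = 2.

distance = |a·x₀ + b·y₀ + c·z₀ - d| / √(a² + b² + c²)
  = |4·(-1) + (-1)·9 + (-5)·(-1) - 2| / √(4² + (-1)² + (-5)²)
  = |-4 - 9 + 5 - 2| / √(16 + 1 + 25)
  = |-10| / √42
  = 10 / 6.481
  ≈ 1.543

1.543


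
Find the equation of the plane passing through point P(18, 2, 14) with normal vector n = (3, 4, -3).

The plane through P with normal n = (a, b, c) satisfies n·(r - P) = 0,
i.e. ax + by + cz = a·x₀ + b·y₀ + c·z₀.
d = 3·18 + 4·2 + (-3)·14
  = 54 + 8 - 42
  = 20
Equation: 3x + 4y - 3z = 20

3x + 4y - 3z = 20


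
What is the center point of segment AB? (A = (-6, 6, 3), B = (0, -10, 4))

M = ((x₁+x₂)/2, (y₁+y₂)/2, (z₁+z₂)/2)
  = ((-6 + 0)/2, (6 - 10)/2, (3 + 4)/2)
  = (-6/2, -4/2, 7/2)
  = (-3, -2, 3.5)

(-3, -2, 3.5)


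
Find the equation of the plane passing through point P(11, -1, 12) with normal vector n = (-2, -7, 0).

The plane through P with normal n = (a, b, c) satisfies n·(r - P) = 0,
i.e. ax + by + cz = a·x₀ + b·y₀ + c·z₀.
d = (-2)·11 + (-7)·(-1) + 0·12
  = -22 + 7 + 0
  = -15
Equation: -2x - 7y = -15

-2x - 7y = -15


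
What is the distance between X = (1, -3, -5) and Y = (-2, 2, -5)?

d = √[(x₂-x₁)² + (y₂-y₁)² + (z₂-z₁)²]
  = √[(-3)² + 5² + 0²]
  = √[9 + 25 + 0]
  = √34
  ≈ 5.831

5.831


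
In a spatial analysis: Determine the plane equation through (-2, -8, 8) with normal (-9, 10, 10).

The plane through P with normal n = (a, b, c) satisfies n·(r - P) = 0,
i.e. ax + by + cz = a·x₀ + b·y₀ + c·z₀.
d = (-9)·(-2) + 10·(-8) + 10·8
  = 18 - 80 + 80
  = 18
Equation: -9x + 10y + 10z = 18

-9x + 10y + 10z = 18


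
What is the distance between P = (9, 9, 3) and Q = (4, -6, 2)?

d = √[(x₂-x₁)² + (y₂-y₁)² + (z₂-z₁)²]
  = √[(-5)² + (-15)² + (-1)²]
  = √[25 + 225 + 1]
  = √251
  ≈ 15.84

15.84
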